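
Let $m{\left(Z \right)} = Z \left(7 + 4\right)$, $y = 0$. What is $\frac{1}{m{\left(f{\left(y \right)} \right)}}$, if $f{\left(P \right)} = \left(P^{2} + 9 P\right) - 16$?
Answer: $- \frac{1}{176} \approx -0.0056818$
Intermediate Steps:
$f{\left(P \right)} = -16 + P^{2} + 9 P$
$m{\left(Z \right)} = 11 Z$ ($m{\left(Z \right)} = Z 11 = 11 Z$)
$\frac{1}{m{\left(f{\left(y \right)} \right)}} = \frac{1}{11 \left(-16 + 0^{2} + 9 \cdot 0\right)} = \frac{1}{11 \left(-16 + 0 + 0\right)} = \frac{1}{11 \left(-16\right)} = \frac{1}{-176} = - \frac{1}{176}$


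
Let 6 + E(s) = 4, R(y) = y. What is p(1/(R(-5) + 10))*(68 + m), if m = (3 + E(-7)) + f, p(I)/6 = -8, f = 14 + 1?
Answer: -4032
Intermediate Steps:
E(s) = -2 (E(s) = -6 + 4 = -2)
f = 15
p(I) = -48 (p(I) = 6*(-8) = -48)
m = 16 (m = (3 - 2) + 15 = 1 + 15 = 16)
p(1/(R(-5) + 10))*(68 + m) = -48*(68 + 16) = -48*84 = -4032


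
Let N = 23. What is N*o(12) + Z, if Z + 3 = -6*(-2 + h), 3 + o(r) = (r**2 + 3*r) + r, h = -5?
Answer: 4386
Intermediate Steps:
o(r) = -3 + r**2 + 4*r (o(r) = -3 + ((r**2 + 3*r) + r) = -3 + (r**2 + 4*r) = -3 + r**2 + 4*r)
Z = 39 (Z = -3 - 6*(-2 - 5) = -3 - 6*(-7) = -3 + 42 = 39)
N*o(12) + Z = 23*(-3 + 12**2 + 4*12) + 39 = 23*(-3 + 144 + 48) + 39 = 23*189 + 39 = 4347 + 39 = 4386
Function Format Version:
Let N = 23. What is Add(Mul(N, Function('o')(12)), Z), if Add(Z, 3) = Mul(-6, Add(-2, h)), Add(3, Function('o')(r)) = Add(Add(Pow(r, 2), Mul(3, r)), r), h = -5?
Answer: 4386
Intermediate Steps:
Function('o')(r) = Add(-3, Pow(r, 2), Mul(4, r)) (Function('o')(r) = Add(-3, Add(Add(Pow(r, 2), Mul(3, r)), r)) = Add(-3, Add(Pow(r, 2), Mul(4, r))) = Add(-3, Pow(r, 2), Mul(4, r)))
Z = 39 (Z = Add(-3, Mul(-6, Add(-2, -5))) = Add(-3, Mul(-6, -7)) = Add(-3, 42) = 39)
Add(Mul(N, Function('o')(12)), Z) = Add(Mul(23, Add(-3, Pow(12, 2), Mul(4, 12))), 39) = Add(Mul(23, Add(-3, 144, 48)), 39) = Add(Mul(23, 189), 39) = Add(4347, 39) = 4386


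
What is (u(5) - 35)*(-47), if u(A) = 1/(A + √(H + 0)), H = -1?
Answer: 42535/26 + 47*I/26 ≈ 1636.0 + 1.8077*I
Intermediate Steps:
u(A) = 1/(I + A) (u(A) = 1/(A + √(-1 + 0)) = 1/(A + √(-1)) = 1/(A + I) = 1/(I + A))
(u(5) - 35)*(-47) = (1/(I + 5) - 35)*(-47) = (1/(5 + I) - 35)*(-47) = ((5 - I)/26 - 35)*(-47) = (-35 + (5 - I)/26)*(-47) = 1645 - 47*(5 - I)/26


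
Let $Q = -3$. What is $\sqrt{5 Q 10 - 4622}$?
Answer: $2 i \sqrt{1193} \approx 69.08 i$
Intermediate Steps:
$\sqrt{5 Q 10 - 4622} = \sqrt{5 \left(-3\right) 10 - 4622} = \sqrt{\left(-15\right) 10 - 4622} = \sqrt{-150 - 4622} = \sqrt{-4772} = 2 i \sqrt{1193}$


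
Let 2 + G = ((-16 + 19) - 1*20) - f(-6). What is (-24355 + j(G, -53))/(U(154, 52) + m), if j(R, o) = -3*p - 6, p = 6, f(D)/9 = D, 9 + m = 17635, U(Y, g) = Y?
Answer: -24379/17780 ≈ -1.3711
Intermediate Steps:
m = 17626 (m = -9 + 17635 = 17626)
f(D) = 9*D
G = 35 (G = -2 + (((-16 + 19) - 1*20) - 9*(-6)) = -2 + ((3 - 20) - 1*(-54)) = -2 + (-17 + 54) = -2 + 37 = 35)
j(R, o) = -24 (j(R, o) = -3*6 - 6 = -18 - 6 = -24)
(-24355 + j(G, -53))/(U(154, 52) + m) = (-24355 - 24)/(154 + 17626) = -24379/17780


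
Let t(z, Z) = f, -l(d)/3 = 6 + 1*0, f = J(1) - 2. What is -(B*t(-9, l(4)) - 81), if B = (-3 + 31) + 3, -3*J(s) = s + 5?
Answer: 205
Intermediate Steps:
J(s) = -5/3 - s/3 (J(s) = -(s + 5)/3 = -(5 + s)/3 = -5/3 - s/3)
f = -4 (f = (-5/3 - 1/3*1) - 2 = (-5/3 - 1/3) - 2 = -2 - 2 = -4)
l(d) = -18 (l(d) = -3*(6 + 1*0) = -3*(6 + 0) = -3*6 = -18)
t(z, Z) = -4
B = 31 (B = 28 + 3 = 31)
-(B*t(-9, l(4)) - 81) = -(31*(-4) - 81) = -(-124 - 81) = -1*(-205) = 205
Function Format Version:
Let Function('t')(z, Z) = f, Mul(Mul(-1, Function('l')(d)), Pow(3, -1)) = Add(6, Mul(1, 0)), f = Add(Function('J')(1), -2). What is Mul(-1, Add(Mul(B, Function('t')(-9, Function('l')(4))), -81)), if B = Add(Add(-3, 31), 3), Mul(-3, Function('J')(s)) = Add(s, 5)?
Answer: 205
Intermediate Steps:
Function('J')(s) = Add(Rational(-5, 3), Mul(Rational(-1, 3), s)) (Function('J')(s) = Mul(Rational(-1, 3), Add(s, 5)) = Mul(Rational(-1, 3), Add(5, s)) = Add(Rational(-5, 3), Mul(Rational(-1, 3), s)))
f = -4 (f = Add(Add(Rational(-5, 3), Mul(Rational(-1, 3), 1)), -2) = Add(Add(Rational(-5, 3), Rational(-1, 3)), -2) = Add(-2, -2) = -4)
Function('l')(d) = -18 (Function('l')(d) = Mul(-3, Add(6, Mul(1, 0))) = Mul(-3, Add(6, 0)) = Mul(-3, 6) = -18)
Function('t')(z, Z) = -4
B = 31 (B = Add(28, 3) = 31)
Mul(-1, Add(Mul(B, Function('t')(-9, Function('l')(4))), -81)) = Mul(-1, Add(Mul(31, -4), -81)) = Mul(-1, Add(-124, -81)) = Mul(-1, -205) = 205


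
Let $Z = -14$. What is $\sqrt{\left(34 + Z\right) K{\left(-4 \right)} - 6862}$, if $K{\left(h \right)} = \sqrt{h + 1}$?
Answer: $\sqrt{-6862 + 20 i \sqrt{3}} \approx 0.2091 + 82.837 i$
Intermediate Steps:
$K{\left(h \right)} = \sqrt{1 + h}$
$\sqrt{\left(34 + Z\right) K{\left(-4 \right)} - 6862} = \sqrt{\left(34 - 14\right) \sqrt{1 - 4} - 6862} = \sqrt{20 \sqrt{-3} - 6862} = \sqrt{20 i \sqrt{3} - 6862} = \sqrt{-6862 + 20 i \sqrt{3}}$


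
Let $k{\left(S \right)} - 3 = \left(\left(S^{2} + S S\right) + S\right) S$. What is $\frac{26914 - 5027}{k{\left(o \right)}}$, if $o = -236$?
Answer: $- \frac{21887}{26232813} \approx -0.00083434$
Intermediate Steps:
$k{\left(S \right)} = 3 + S \left(S + 2 S^{2}\right)$ ($k{\left(S \right)} = 3 + \left(\left(S^{2} + S S\right) + S\right) S = 3 + \left(\left(S^{2} + S^{2}\right) + S\right) S = 3 + \left(2 S^{2} + S\right) S = 3 + \left(S + 2 S^{2}\right) S = 3 + S \left(S + 2 S^{2}\right)$)
$\frac{26914 - 5027}{k{\left(o \right)}} = \frac{26914 - 5027}{3 + \left(-236\right)^{2} + 2 \left(-236\right)^{3}} = \frac{21887}{3 + 55696 + 2 \left(-13144256\right)} = \frac{21887}{3 + 55696 - 26288512} = \frac{21887}{-26232813} = 21887 \left(- \frac{1}{26232813}\right) = - \frac{21887}{26232813}$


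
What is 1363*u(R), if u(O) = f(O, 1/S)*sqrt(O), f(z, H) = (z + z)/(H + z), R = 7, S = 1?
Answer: 9541*sqrt(7)/4 ≈ 6310.8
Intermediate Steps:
f(z, H) = 2*z/(H + z) (f(z, H) = (2*z)/(H + z) = 2*z/(H + z))
u(O) = 2*O**(3/2)/(1 + O) (u(O) = (2*O/(1/1 + O))*sqrt(O) = (2*O/(1 + O))*sqrt(O) = 2*O**(3/2)/(1 + O))
1363*u(R) = 1363*(2*7**(3/2)/(1 + 7)) = 1363*(2*(7*sqrt(7))/8) = 1363*(2*(7*sqrt(7))*(1/8)) = 1363*(7*sqrt(7)/4) = 9541*sqrt(7)/4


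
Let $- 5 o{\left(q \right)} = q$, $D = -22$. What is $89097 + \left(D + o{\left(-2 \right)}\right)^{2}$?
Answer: $\frac{2239089}{25} \approx 89564.0$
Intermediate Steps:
$o{\left(q \right)} = - \frac{q}{5}$
$89097 + \left(D + o{\left(-2 \right)}\right)^{2} = 89097 + \left(-22 - - \frac{2}{5}\right)^{2} = 89097 + \left(-22 + \frac{2}{5}\right)^{2} = 89097 + \left(- \frac{108}{5}\right)^{2} = 89097 + \frac{11664}{25} = \frac{2239089}{25}$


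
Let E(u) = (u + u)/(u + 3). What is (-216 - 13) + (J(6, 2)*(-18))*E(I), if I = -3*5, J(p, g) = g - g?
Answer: -229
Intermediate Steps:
J(p, g) = 0
I = -15
E(u) = 2*u/(3 + u) (E(u) = (2*u)/(3 + u) = 2*u/(3 + u))
(-216 - 13) + (J(6, 2)*(-18))*E(I) = (-216 - 13) + (0*(-18))*(2*(-15)/(3 - 15)) = -229 + 0*(2*(-15)/(-12)) = -229 + 0*(2*(-15)*(-1/12)) = -229 + 0*(5/2) = -229 + 0 = -229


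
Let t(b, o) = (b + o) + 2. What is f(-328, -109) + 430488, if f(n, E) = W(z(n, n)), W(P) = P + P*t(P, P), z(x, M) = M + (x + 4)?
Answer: 1278740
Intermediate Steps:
t(b, o) = 2 + b + o
z(x, M) = 4 + M + x (z(x, M) = M + (4 + x) = 4 + M + x)
W(P) = P + P*(2 + 2*P) (W(P) = P + P*(2 + P + P) = P + P*(2 + 2*P))
f(n, E) = (4 + 2*n)*(11 + 4*n) (f(n, E) = (4 + n + n)*(3 + 2*(4 + n + n)) = (4 + 2*n)*(3 + 2*(4 + 2*n)) = (4 + 2*n)*(3 + (8 + 4*n)) = (4 + 2*n)*(11 + 4*n))
f(-328, -109) + 430488 = 2*(2 - 328)*(11 + 4*(-328)) + 430488 = 2*(-326)*(11 - 1312) + 430488 = 2*(-326)*(-1301) + 430488 = 848252 + 430488 = 1278740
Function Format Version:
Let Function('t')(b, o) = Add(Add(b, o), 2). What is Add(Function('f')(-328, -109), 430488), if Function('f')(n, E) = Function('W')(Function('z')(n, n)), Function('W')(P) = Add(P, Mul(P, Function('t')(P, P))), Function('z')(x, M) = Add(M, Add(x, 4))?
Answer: 1278740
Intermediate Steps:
Function('t')(b, o) = Add(2, b, o)
Function('z')(x, M) = Add(4, M, x) (Function('z')(x, M) = Add(M, Add(4, x)) = Add(4, M, x))
Function('W')(P) = Add(P, Mul(P, Add(2, Mul(2, P)))) (Function('W')(P) = Add(P, Mul(P, Add(2, P, P))) = Add(P, Mul(P, Add(2, Mul(2, P)))))
Function('f')(n, E) = Mul(Add(4, Mul(2, n)), Add(11, Mul(4, n))) (Function('f')(n, E) = Mul(Add(4, n, n), Add(3, Mul(2, Add(4, n, n)))) = Mul(Add(4, Mul(2, n)), Add(3, Mul(2, Add(4, Mul(2, n))))) = Mul(Add(4, Mul(2, n)), Add(3, Add(8, Mul(4, n)))) = Mul(Add(4, Mul(2, n)), Add(11, Mul(4, n))))
Add(Function('f')(-328, -109), 430488) = Add(Mul(2, Add(2, -328), Add(11, Mul(4, -328))), 430488) = Add(Mul(2, -326, Add(11, -1312)), 430488) = Add(Mul(2, -326, -1301), 430488) = Add(848252, 430488) = 1278740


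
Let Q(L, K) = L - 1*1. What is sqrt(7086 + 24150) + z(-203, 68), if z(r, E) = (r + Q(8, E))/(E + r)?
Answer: 196/135 + 2*sqrt(7809) ≈ 178.19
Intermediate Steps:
Q(L, K) = -1 + L (Q(L, K) = L - 1 = -1 + L)
z(r, E) = (7 + r)/(E + r) (z(r, E) = (r + (-1 + 8))/(E + r) = (r + 7)/(E + r) = (7 + r)/(E + r))
sqrt(7086 + 24150) + z(-203, 68) = sqrt(7086 + 24150) + (7 - 203)/(68 - 203) = sqrt(31236) - 196/(-135) = 2*sqrt(7809) - 1/135*(-196) = 2*sqrt(7809) + 196/135 = 196/135 + 2*sqrt(7809)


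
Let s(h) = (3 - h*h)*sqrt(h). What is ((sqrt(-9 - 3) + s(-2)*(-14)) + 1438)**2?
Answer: 4*(719 + I*sqrt(3) + 7*I*sqrt(2))**2 ≈ 2.0673e+6 + 66905.0*I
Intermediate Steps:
s(h) = sqrt(h)*(3 - h**2) (s(h) = (3 - h**2)*sqrt(h) = sqrt(h)*(3 - h**2))
((sqrt(-9 - 3) + s(-2)*(-14)) + 1438)**2 = ((sqrt(-9 - 3) + (sqrt(-2)*(3 - 1*(-2)**2))*(-14)) + 1438)**2 = ((sqrt(-12) + ((I*sqrt(2))*(3 - 1*4))*(-14)) + 1438)**2 = ((2*I*sqrt(3) + ((I*sqrt(2))*(3 - 4))*(-14)) + 1438)**2 = ((2*I*sqrt(3) + ((I*sqrt(2))*(-1))*(-14)) + 1438)**2 = ((2*I*sqrt(3) - I*sqrt(2)*(-14)) + 1438)**2 = ((2*I*sqrt(3) + 14*I*sqrt(2)) + 1438)**2 = (1438 + 2*I*sqrt(3) + 14*I*sqrt(2))**2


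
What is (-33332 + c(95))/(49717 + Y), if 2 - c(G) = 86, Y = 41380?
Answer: -33416/91097 ≈ -0.36682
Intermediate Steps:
c(G) = -84 (c(G) = 2 - 1*86 = 2 - 86 = -84)
(-33332 + c(95))/(49717 + Y) = (-33332 - 84)/(49717 + 41380) = -33416/91097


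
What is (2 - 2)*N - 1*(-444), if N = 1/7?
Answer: 444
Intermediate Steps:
N = ⅐ ≈ 0.14286
(2 - 2)*N - 1*(-444) = (2 - 2)*(⅐) - 1*(-444) = 0*(⅐) + 444 = 0 + 444 = 444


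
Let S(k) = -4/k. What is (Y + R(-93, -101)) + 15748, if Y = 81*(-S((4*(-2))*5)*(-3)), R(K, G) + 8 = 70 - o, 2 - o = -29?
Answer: 158033/10 ≈ 15803.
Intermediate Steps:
o = 31 (o = 2 - 1*(-29) = 2 + 29 = 31)
R(K, G) = 31 (R(K, G) = -8 + (70 - 1*31) = -8 + (70 - 31) = -8 + 39 = 31)
Y = 243/10 (Y = 81*(-(-4)/((4*(-2))*5)*(-3)) = 81*(-(-4)/((-8*5))*(-3)) = 81*(-(-4)/(-40)*(-3)) = 81*(-(-4)*(-1)/40*(-3)) = 81*(-1*⅒*(-3)) = 81*(-⅒*(-3)) = 81*(3/10) = 243/10 ≈ 24.300)
(Y + R(-93, -101)) + 15748 = (243/10 + 31) + 15748 = 553/10 + 15748 = 158033/10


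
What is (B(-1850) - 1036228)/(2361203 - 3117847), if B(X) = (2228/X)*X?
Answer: 258500/189161 ≈ 1.3666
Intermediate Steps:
B(X) = 2228
(B(-1850) - 1036228)/(2361203 - 3117847) = (2228 - 1036228)/(2361203 - 3117847) = -1034000/(-756644) = -1034000*(-1/756644) = 258500/189161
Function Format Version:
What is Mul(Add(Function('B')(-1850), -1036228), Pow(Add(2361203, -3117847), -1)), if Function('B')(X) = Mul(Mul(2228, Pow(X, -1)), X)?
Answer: Rational(258500, 189161) ≈ 1.3666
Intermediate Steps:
Function('B')(X) = 2228
Mul(Add(Function('B')(-1850), -1036228), Pow(Add(2361203, -3117847), -1)) = Mul(Add(2228, -1036228), Pow(Add(2361203, -3117847), -1)) = Mul(-1034000, Pow(-756644, -1)) = Mul(-1034000, Rational(-1, 756644)) = Rational(258500, 189161)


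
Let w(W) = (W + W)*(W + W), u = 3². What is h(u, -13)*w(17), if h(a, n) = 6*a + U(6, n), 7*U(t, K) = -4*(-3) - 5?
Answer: 63580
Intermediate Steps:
U(t, K) = 1 (U(t, K) = (-4*(-3) - 5)/7 = (12 - 5)/7 = (⅐)*7 = 1)
u = 9
h(a, n) = 1 + 6*a (h(a, n) = 6*a + 1 = 1 + 6*a)
w(W) = 4*W² (w(W) = (2*W)*(2*W) = 4*W²)
h(u, -13)*w(17) = (1 + 6*9)*(4*17²) = (1 + 54)*(4*289) = 55*1156 = 63580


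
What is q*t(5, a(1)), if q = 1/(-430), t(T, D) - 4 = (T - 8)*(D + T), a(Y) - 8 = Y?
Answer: 19/215 ≈ 0.088372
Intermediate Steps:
a(Y) = 8 + Y
t(T, D) = 4 + (-8 + T)*(D + T) (t(T, D) = 4 + (T - 8)*(D + T) = 4 + (-8 + T)*(D + T))
q = -1/430 ≈ -0.0023256
q*t(5, a(1)) = -(4 + 5² - 8*(8 + 1) - 8*5 + (8 + 1)*5)/430 = -(4 + 25 - 8*9 - 40 + 9*5)/430 = -(4 + 25 - 72 - 40 + 45)/430 = -1/430*(-38) = 19/215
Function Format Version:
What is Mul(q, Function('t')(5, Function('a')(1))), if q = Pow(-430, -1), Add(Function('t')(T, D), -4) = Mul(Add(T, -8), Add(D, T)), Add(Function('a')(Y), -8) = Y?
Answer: Rational(19, 215) ≈ 0.088372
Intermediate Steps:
Function('a')(Y) = Add(8, Y)
Function('t')(T, D) = Add(4, Mul(Add(-8, T), Add(D, T))) (Function('t')(T, D) = Add(4, Mul(Add(T, -8), Add(D, T))) = Add(4, Mul(Add(-8, T), Add(D, T))))
q = Rational(-1, 430) ≈ -0.0023256
Mul(q, Function('t')(5, Function('a')(1))) = Mul(Rational(-1, 430), Add(4, Pow(5, 2), Mul(-8, Add(8, 1)), Mul(-8, 5), Mul(Add(8, 1), 5))) = Mul(Rational(-1, 430), Add(4, 25, Mul(-8, 9), -40, Mul(9, 5))) = Mul(Rational(-1, 430), Add(4, 25, -72, -40, 45)) = Mul(Rational(-1, 430), -38) = Rational(19, 215)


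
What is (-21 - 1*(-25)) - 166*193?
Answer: -32034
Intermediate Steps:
(-21 - 1*(-25)) - 166*193 = (-21 + 25) - 32038 = 4 - 32038 = -32034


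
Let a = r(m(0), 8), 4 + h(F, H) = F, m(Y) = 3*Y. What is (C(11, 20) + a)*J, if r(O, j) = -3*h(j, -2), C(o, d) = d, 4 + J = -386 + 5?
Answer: -3080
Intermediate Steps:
h(F, H) = -4 + F
J = -385 (J = -4 + (-386 + 5) = -4 - 381 = -385)
r(O, j) = 12 - 3*j (r(O, j) = -3*(-4 + j) = 12 - 3*j)
a = -12 (a = 12 - 3*8 = 12 - 24 = -12)
(C(11, 20) + a)*J = (20 - 12)*(-385) = 8*(-385) = -3080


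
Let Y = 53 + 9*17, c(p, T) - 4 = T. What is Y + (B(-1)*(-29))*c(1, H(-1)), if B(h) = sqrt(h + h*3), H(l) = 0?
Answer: 206 - 232*I ≈ 206.0 - 232.0*I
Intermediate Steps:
c(p, T) = 4 + T
B(h) = 2*sqrt(h) (B(h) = sqrt(h + 3*h) = sqrt(4*h) = 2*sqrt(h))
Y = 206 (Y = 53 + 153 = 206)
Y + (B(-1)*(-29))*c(1, H(-1)) = 206 + ((2*sqrt(-1))*(-29))*(4 + 0) = 206 + ((2*I)*(-29))*4 = 206 - 58*I*4 = 206 - 232*I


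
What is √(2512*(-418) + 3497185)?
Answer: √2447169 ≈ 1564.3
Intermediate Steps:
√(2512*(-418) + 3497185) = √(-1050016 + 3497185) = √2447169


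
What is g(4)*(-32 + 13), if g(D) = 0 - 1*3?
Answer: 57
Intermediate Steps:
g(D) = -3 (g(D) = 0 - 3 = -3)
g(4)*(-32 + 13) = -3*(-32 + 13) = -3*(-19) = 57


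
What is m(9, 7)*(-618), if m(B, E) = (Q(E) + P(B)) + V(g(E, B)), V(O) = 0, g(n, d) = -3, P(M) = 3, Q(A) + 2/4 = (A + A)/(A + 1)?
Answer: -5253/2 ≈ -2626.5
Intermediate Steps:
Q(A) = -1/2 + 2*A/(1 + A) (Q(A) = -1/2 + (A + A)/(A + 1) = -1/2 + (2*A)/(1 + A) = -1/2 + 2*A/(1 + A))
m(B, E) = 3 + (-1 + 3*E)/(2*(1 + E)) (m(B, E) = ((-1 + 3*E)/(2*(1 + E)) + 3) + 0 = (3 + (-1 + 3*E)/(2*(1 + E))) + 0 = 3 + (-1 + 3*E)/(2*(1 + E)))
m(9, 7)*(-618) = ((5 + 9*7)/(2*(1 + 7)))*(-618) = ((1/2)*(5 + 63)/8)*(-618) = ((1/2)*(1/8)*68)*(-618) = (17/4)*(-618) = -5253/2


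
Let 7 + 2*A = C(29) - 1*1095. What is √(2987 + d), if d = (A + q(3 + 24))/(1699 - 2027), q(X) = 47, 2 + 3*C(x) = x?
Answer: √80379311/164 ≈ 54.667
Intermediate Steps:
C(x) = -⅔ + x/3
A = -1093/2 (A = -7/2 + ((-⅔ + (⅓)*29) - 1*1095)/2 = -7/2 + ((-⅔ + 29/3) - 1095)/2 = -7/2 + (9 - 1095)/2 = -7/2 + (½)*(-1086) = -7/2 - 543 = -1093/2 ≈ -546.50)
d = 999/656 (d = (-1093/2 + 47)/(1699 - 2027) = -999/2/(-328) = -999/2*(-1/328) = 999/656 ≈ 1.5229)
√(2987 + d) = √(2987 + 999/656) = √(1960471/656) = √80379311/164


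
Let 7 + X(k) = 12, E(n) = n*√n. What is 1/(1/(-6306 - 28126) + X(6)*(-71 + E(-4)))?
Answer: -420874765952/151307454334721 + 47422504960*I/151307454334721 ≈ -0.0027816 + 0.00031342*I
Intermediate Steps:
E(n) = n^(3/2)
X(k) = 5 (X(k) = -7 + 12 = 5)
1/(1/(-6306 - 28126) + X(6)*(-71 + E(-4))) = 1/(1/(-6306 - 28126) + 5*(-71 + (-4)^(3/2))) = 1/(1/(-34432) + 5*(-71 - 8*I)) = 1/(-1/34432 + (-355 - 40*I)) = 1/(-12223361/34432 - 40*I) = 1185562624*(-12223361/34432 + 40*I)/151307454334721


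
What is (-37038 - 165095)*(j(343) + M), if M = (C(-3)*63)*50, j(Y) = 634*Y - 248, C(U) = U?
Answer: -41995960612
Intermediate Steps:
j(Y) = -248 + 634*Y
M = -9450 (M = -3*63*50 = -189*50 = -9450)
(-37038 - 165095)*(j(343) + M) = (-37038 - 165095)*((-248 + 634*343) - 9450) = -202133*((-248 + 217462) - 9450) = -202133*(217214 - 9450) = -202133*207764 = -41995960612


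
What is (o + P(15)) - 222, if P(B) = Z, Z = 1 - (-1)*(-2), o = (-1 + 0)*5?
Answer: -228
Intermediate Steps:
o = -5 (o = -1*5 = -5)
Z = -1 (Z = 1 - 1*2 = 1 - 2 = -1)
P(B) = -1
(o + P(15)) - 222 = (-5 - 1) - 222 = -6 - 222 = -228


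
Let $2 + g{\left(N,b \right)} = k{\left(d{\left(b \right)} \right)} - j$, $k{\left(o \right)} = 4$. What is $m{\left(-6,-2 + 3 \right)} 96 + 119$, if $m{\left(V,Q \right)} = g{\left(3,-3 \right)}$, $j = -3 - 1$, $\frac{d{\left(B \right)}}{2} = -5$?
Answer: $695$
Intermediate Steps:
$d{\left(B \right)} = -10$ ($d{\left(B \right)} = 2 \left(-5\right) = -10$)
$j = -4$
$g{\left(N,b \right)} = 6$ ($g{\left(N,b \right)} = -2 + \left(4 - -4\right) = -2 + \left(4 + 4\right) = -2 + 8 = 6$)
$m{\left(V,Q \right)} = 6$
$m{\left(-6,-2 + 3 \right)} 96 + 119 = 6 \cdot 96 + 119 = 576 + 119 = 695$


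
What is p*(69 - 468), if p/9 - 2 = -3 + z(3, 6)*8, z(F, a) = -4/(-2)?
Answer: -53865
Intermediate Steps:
z(F, a) = 2 (z(F, a) = -4*(-½) = 2)
p = 135 (p = 18 + 9*(-3 + 2*8) = 18 + 9*(-3 + 16) = 18 + 9*13 = 18 + 117 = 135)
p*(69 - 468) = 135*(69 - 468) = 135*(-399) = -53865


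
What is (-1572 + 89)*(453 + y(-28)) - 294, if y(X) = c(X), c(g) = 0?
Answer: -672093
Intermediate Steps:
y(X) = 0
(-1572 + 89)*(453 + y(-28)) - 294 = (-1572 + 89)*(453 + 0) - 294 = -1483*453 - 294 = -671799 - 294 = -672093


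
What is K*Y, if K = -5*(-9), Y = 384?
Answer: 17280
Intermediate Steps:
K = 45
K*Y = 45*384 = 17280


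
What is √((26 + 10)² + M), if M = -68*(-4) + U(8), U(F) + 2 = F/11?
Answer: √189574/11 ≈ 39.582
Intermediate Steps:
U(F) = -2 + F/11
M = 2978/11 (M = -68*(-4) + (-2 + (1/11)*8) = 272 + (-2 + 8/11) = 272 - 14/11 = 2978/11 ≈ 270.73)
√((26 + 10)² + M) = √((26 + 10)² + 2978/11) = √(36² + 2978/11) = √(1296 + 2978/11) = √(17234/11) = √189574/11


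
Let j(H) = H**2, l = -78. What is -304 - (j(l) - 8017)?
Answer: 1629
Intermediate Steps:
-304 - (j(l) - 8017) = -304 - ((-78)**2 - 8017) = -304 - (6084 - 8017) = -304 - 1*(-1933) = -304 + 1933 = 1629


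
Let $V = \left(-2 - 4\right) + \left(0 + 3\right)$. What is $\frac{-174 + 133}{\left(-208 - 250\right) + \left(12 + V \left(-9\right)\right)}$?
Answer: $\frac{41}{419} \approx 0.097852$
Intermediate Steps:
$V = -3$ ($V = -6 + 3 = -3$)
$\frac{-174 + 133}{\left(-208 - 250\right) + \left(12 + V \left(-9\right)\right)} = \frac{-174 + 133}{\left(-208 - 250\right) + \left(12 - -27\right)} = - \frac{41}{-458 + \left(12 + 27\right)} = - \frac{41}{-458 + 39} = - \frac{41}{-419} = \left(-41\right) \left(- \frac{1}{419}\right) = \frac{41}{419}$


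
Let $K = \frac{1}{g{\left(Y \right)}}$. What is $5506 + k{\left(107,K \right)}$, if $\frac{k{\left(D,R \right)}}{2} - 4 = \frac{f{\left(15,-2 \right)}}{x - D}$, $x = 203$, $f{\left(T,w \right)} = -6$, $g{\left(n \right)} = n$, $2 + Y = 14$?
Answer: $\frac{44111}{8} \approx 5513.9$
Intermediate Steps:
$Y = 12$ ($Y = -2 + 14 = 12$)
$K = \frac{1}{12} \approx 0.083333$
$k{\left(D,R \right)} = 8 - \frac{12}{203 - D}$ ($k{\left(D,R \right)} = 8 + 2 \left(- \frac{6}{203 - D}\right) = 8 - \frac{12}{203 - D}$)
$5506 + k{\left(107,K \right)} = 5506 + \frac{4 \left(-403 + 2 \cdot 107\right)}{-203 + 107} = 5506 + \frac{4 \left(-403 + 214\right)}{-96} = 5506 + 4 \left(- \frac{1}{96}\right) \left(-189\right) = 5506 + \frac{63}{8} = \frac{44111}{8}$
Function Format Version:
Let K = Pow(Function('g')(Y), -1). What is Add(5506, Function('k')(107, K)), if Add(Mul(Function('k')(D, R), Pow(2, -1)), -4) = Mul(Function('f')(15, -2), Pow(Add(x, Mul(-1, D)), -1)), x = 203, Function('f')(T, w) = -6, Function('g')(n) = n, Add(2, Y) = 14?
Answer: Rational(44111, 8) ≈ 5513.9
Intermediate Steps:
Y = 12 (Y = Add(-2, 14) = 12)
K = Rational(1, 12) (K = Pow(12, -1) = Rational(1, 12) ≈ 0.083333)
Function('k')(D, R) = Add(8, Mul(-12, Pow(Add(203, Mul(-1, D)), -1))) (Function('k')(D, R) = Add(8, Mul(2, Mul(-6, Pow(Add(203, Mul(-1, D)), -1)))) = Add(8, Mul(-12, Pow(Add(203, Mul(-1, D)), -1))))
Add(5506, Function('k')(107, K)) = Add(5506, Mul(4, Pow(Add(-203, 107), -1), Add(-403, Mul(2, 107)))) = Add(5506, Mul(4, Pow(-96, -1), Add(-403, 214))) = Add(5506, Mul(4, Rational(-1, 96), -189)) = Add(5506, Rational(63, 8)) = Rational(44111, 8)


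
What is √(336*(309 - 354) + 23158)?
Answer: √8038 ≈ 89.655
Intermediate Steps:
√(336*(309 - 354) + 23158) = √(336*(-45) + 23158) = √(-15120 + 23158) = √8038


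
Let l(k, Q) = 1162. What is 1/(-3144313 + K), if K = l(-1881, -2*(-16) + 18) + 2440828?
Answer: -1/702323 ≈ -1.4238e-6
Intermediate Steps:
K = 2441990 (K = 1162 + 2440828 = 2441990)
1/(-3144313 + K) = 1/(-3144313 + 2441990) = 1/(-702323) = -1/702323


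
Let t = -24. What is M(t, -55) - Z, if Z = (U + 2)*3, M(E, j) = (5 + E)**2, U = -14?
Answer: 397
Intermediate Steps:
Z = -36 (Z = (-14 + 2)*3 = -12*3 = -36)
M(t, -55) - Z = (5 - 24)**2 - 1*(-36) = (-19)**2 + 36 = 361 + 36 = 397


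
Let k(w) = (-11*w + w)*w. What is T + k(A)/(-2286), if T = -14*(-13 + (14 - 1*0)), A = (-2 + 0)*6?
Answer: -1698/127 ≈ -13.370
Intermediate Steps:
A = -12 (A = -2*6 = -12)
k(w) = -10*w**2 (k(w) = (-10*w)*w = -10*w**2)
T = -14 (T = -14*(-13 + (14 + 0)) = -14*(-13 + 14) = -14*1 = -14)
T + k(A)/(-2286) = -14 - 10*(-12)**2/(-2286) = -14 - 10*144*(-1/2286) = -14 - 1440*(-1/2286) = -14 + 80/127 = -1698/127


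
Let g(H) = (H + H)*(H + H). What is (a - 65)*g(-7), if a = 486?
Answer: 82516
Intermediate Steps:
g(H) = 4*H² (g(H) = (2*H)*(2*H) = 4*H²)
(a - 65)*g(-7) = (486 - 65)*(4*(-7)²) = 421*(4*49) = 421*196 = 82516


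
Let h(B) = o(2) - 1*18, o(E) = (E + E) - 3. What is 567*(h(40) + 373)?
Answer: 201852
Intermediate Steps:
o(E) = -3 + 2*E (o(E) = 2*E - 3 = -3 + 2*E)
h(B) = -17 (h(B) = (-3 + 2*2) - 1*18 = (-3 + 4) - 18 = 1 - 18 = -17)
567*(h(40) + 373) = 567*(-17 + 373) = 567*356 = 201852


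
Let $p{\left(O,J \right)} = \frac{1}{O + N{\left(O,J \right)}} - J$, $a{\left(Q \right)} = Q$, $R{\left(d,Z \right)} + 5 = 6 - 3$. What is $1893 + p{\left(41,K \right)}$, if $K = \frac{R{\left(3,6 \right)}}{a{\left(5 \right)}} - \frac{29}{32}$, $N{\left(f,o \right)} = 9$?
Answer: $\frac{1515461}{800} \approx 1894.3$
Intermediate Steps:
$R{\left(d,Z \right)} = -2$ ($R{\left(d,Z \right)} = -5 + \left(6 - 3\right) = -5 + 3 = -2$)
$K = - \frac{209}{160}$ ($K = - \frac{2}{5} - \frac{29}{32} = - \frac{209}{160} \approx -1.3062$)
$p{\left(O,J \right)} = \frac{1}{9 + O} - J$ ($p{\left(O,J \right)} = \frac{1}{O + 9} - J = \frac{1}{9 + O} - J$)
$1893 + p{\left(41,K \right)} = 1893 + \frac{1 - - \frac{1881}{160} - \left(- \frac{209}{160}\right) 41}{9 + 41} = 1893 + \frac{1 + \frac{1881}{160} + \frac{8569}{160}}{50} = 1893 + \frac{1}{50} \cdot \frac{1061}{16} = 1893 + \frac{1061}{800} = \frac{1515461}{800}$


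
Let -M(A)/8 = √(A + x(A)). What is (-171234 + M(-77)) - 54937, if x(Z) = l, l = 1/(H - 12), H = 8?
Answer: -226171 - 4*I*√309 ≈ -2.2617e+5 - 70.314*I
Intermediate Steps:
l = -¼ (l = 1/(8 - 12) = 1/(-4) = -¼ ≈ -0.25000)
x(Z) = -¼
M(A) = -8*√(-¼ + A) (M(A) = -8*√(A - ¼) = -8*√(-¼ + A))
(-171234 + M(-77)) - 54937 = (-171234 - 4*√(-1 + 4*(-77))) - 54937 = (-171234 - 4*√(-1 - 308)) - 54937 = (-171234 - 4*I*√309) - 54937 = -226171 - 4*I*√309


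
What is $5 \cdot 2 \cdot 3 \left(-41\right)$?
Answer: $-1230$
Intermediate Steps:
$5 \cdot 2 \cdot 3 \left(-41\right) = 10 \cdot 3 \left(-41\right) = 30 \left(-41\right) = -1230$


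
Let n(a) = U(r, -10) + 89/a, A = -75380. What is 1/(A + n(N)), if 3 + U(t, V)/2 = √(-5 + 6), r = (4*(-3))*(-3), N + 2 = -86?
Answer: -88/6633881 ≈ -1.3265e-5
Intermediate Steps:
N = -88 (N = -2 - 86 = -88)
r = 36 (r = -12*(-3) = 36)
U(t, V) = -4 (U(t, V) = -6 + 2*√(-5 + 6) = -6 + 2*√1 = -6 + 2*1 = -6 + 2 = -4)
n(a) = -4 + 89/a
1/(A + n(N)) = 1/(-75380 + (-4 + 89/(-88))) = 1/(-75380 + (-4 + 89*(-1/88))) = 1/(-75380 + (-4 - 89/88)) = 1/(-75380 - 441/88) = 1/(-6633881/88) = -88/6633881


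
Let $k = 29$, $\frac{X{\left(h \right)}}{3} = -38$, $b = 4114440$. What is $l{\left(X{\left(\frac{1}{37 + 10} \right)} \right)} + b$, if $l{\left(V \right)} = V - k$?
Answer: $4114297$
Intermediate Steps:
$X{\left(h \right)} = -114$ ($X{\left(h \right)} = 3 \left(-38\right) = -114$)
$l{\left(V \right)} = -29 + V$ ($l{\left(V \right)} = V - 29 = -29 + V$)
$l{\left(X{\left(\frac{1}{37 + 10} \right)} \right)} + b = \left(-29 - 114\right) + 4114440 = -143 + 4114440 = 4114297$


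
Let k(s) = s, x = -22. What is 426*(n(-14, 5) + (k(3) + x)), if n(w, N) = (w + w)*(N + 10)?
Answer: -187014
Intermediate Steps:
n(w, N) = 2*w*(10 + N) (n(w, N) = (2*w)*(10 + N) = 2*w*(10 + N))
426*(n(-14, 5) + (k(3) + x)) = 426*(2*(-14)*(10 + 5) + (3 - 22)) = 426*(2*(-14)*15 - 19) = 426*(-420 - 19) = 426*(-439) = -187014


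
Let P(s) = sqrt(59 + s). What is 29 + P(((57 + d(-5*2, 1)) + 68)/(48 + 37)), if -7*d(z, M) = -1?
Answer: 29 + sqrt(21408695)/595 ≈ 36.776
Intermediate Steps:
d(z, M) = 1/7 (d(z, M) = -1/7*(-1) = 1/7)
29 + P(((57 + d(-5*2, 1)) + 68)/(48 + 37)) = 29 + sqrt(59 + ((57 + 1/7) + 68)/(48 + 37)) = 29 + sqrt(59 + (400/7 + 68)/85) = 29 + sqrt(59 + (876/7)*(1/85)) = 29 + sqrt(59 + 876/595) = 29 + sqrt(35981/595) = 29 + sqrt(21408695)/595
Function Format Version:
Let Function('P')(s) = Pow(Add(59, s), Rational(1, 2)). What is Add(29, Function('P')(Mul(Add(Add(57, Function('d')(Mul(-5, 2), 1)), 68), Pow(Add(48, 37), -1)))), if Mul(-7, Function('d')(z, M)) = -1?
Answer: Add(29, Mul(Rational(1, 595), Pow(21408695, Rational(1, 2)))) ≈ 36.776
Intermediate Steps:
Function('d')(z, M) = Rational(1, 7) (Function('d')(z, M) = Mul(Rational(-1, 7), -1) = Rational(1, 7))
Add(29, Function('P')(Mul(Add(Add(57, Function('d')(Mul(-5, 2), 1)), 68), Pow(Add(48, 37), -1)))) = Add(29, Pow(Add(59, Mul(Add(Add(57, Rational(1, 7)), 68), Pow(Add(48, 37), -1))), Rational(1, 2))) = Add(29, Pow(Add(59, Mul(Add(Rational(400, 7), 68), Pow(85, -1))), Rational(1, 2))) = Add(29, Pow(Add(59, Mul(Rational(876, 7), Rational(1, 85))), Rational(1, 2))) = Add(29, Pow(Add(59, Rational(876, 595)), Rational(1, 2))) = Add(29, Pow(Rational(35981, 595), Rational(1, 2))) = Add(29, Mul(Rational(1, 595), Pow(21408695, Rational(1, 2))))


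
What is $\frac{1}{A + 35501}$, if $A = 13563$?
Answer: $\frac{1}{49064} \approx 2.0382 \cdot 10^{-5}$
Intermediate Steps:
$\frac{1}{A + 35501} = \frac{1}{13563 + 35501} = \frac{1}{49064}$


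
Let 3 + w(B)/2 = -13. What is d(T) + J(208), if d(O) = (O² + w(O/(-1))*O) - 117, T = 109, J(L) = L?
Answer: 8484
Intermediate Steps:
w(B) = -32 (w(B) = -6 + 2*(-13) = -6 - 26 = -32)
d(O) = -117 + O² - 32*O (d(O) = (O² - 32*O) - 117 = -117 + O² - 32*O)
d(T) + J(208) = (-117 + 109² - 32*109) + 208 = (-117 + 11881 - 3488) + 208 = 8276 + 208 = 8484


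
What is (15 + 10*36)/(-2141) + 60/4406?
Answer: -761895/4716623 ≈ -0.16153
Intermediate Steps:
(15 + 10*36)/(-2141) + 60/4406 = (15 + 360)*(-1/2141) + 60*(1/4406) = 375*(-1/2141) + 30/2203 = -375/2141 + 30/2203 = -761895/4716623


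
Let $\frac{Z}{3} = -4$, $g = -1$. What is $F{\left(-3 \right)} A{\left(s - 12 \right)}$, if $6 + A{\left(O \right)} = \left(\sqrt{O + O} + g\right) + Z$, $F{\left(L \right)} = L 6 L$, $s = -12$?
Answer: $-1026 + 216 i \sqrt{3} \approx -1026.0 + 374.12 i$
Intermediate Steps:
$Z = -12$ ($Z = 3 \left(-4\right) = -12$)
$F{\left(L \right)} = 6 L^{2}$ ($F{\left(L \right)} = 6 L L = 6 L^{2}$)
$A{\left(O \right)} = -19 + \sqrt{2} \sqrt{O}$ ($A{\left(O \right)} = -6 + \left(\left(\sqrt{O + O} - 1\right) - 12\right) = -6 + \left(\left(\sqrt{2 O} - 1\right) - 12\right) = -6 + \left(\left(\sqrt{2} \sqrt{O} - 1\right) - 12\right) = -6 + \left(\left(-1 + \sqrt{2} \sqrt{O}\right) - 12\right) = -6 + \left(-13 + \sqrt{2} \sqrt{O}\right) = -19 + \sqrt{2} \sqrt{O}$)
$F{\left(-3 \right)} A{\left(s - 12 \right)} = 6 \left(-3\right)^{2} \left(-19 + \sqrt{2} \sqrt{-12 - 12}\right) = 6 \cdot 9 \left(-19 + \sqrt{2} \sqrt{-12 - 12}\right) = 54 \left(-19 + \sqrt{2} \sqrt{-24}\right) = 54 \left(-19 + \sqrt{2} \cdot 2 i \sqrt{6}\right) = 54 \left(-19 + 4 i \sqrt{3}\right) = -1026 + 216 i \sqrt{3}$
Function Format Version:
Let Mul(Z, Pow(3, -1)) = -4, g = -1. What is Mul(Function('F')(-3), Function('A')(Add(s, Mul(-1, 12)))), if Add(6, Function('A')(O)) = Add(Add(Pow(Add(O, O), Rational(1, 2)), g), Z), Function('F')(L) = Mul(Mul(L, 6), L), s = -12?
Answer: Add(-1026, Mul(216, I, Pow(3, Rational(1, 2)))) ≈ Add(-1026.0, Mul(374.12, I))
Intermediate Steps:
Z = -12 (Z = Mul(3, -4) = -12)
Function('F')(L) = Mul(6, Pow(L, 2)) (Function('F')(L) = Mul(Mul(6, L), L) = Mul(6, Pow(L, 2)))
Function('A')(O) = Add(-19, Mul(Pow(2, Rational(1, 2)), Pow(O, Rational(1, 2)))) (Function('A')(O) = Add(-6, Add(Add(Pow(Add(O, O), Rational(1, 2)), -1), -12)) = Add(-6, Add(Add(Pow(Mul(2, O), Rational(1, 2)), -1), -12)) = Add(-6, Add(Add(Mul(Pow(2, Rational(1, 2)), Pow(O, Rational(1, 2))), -1), -12)) = Add(-6, Add(Add(-1, Mul(Pow(2, Rational(1, 2)), Pow(O, Rational(1, 2)))), -12)) = Add(-6, Add(-13, Mul(Pow(2, Rational(1, 2)), Pow(O, Rational(1, 2))))) = Add(-19, Mul(Pow(2, Rational(1, 2)), Pow(O, Rational(1, 2)))))
Mul(Function('F')(-3), Function('A')(Add(s, Mul(-1, 12)))) = Mul(Mul(6, Pow(-3, 2)), Add(-19, Mul(Pow(2, Rational(1, 2)), Pow(Add(-12, Mul(-1, 12)), Rational(1, 2))))) = Mul(Mul(6, 9), Add(-19, Mul(Pow(2, Rational(1, 2)), Pow(Add(-12, -12), Rational(1, 2))))) = Mul(54, Add(-19, Mul(Pow(2, Rational(1, 2)), Pow(-24, Rational(1, 2))))) = Mul(54, Add(-19, Mul(Pow(2, Rational(1, 2)), Mul(2, I, Pow(6, Rational(1, 2)))))) = Mul(54, Add(-19, Mul(4, I, Pow(3, Rational(1, 2))))) = Add(-1026, Mul(216, I, Pow(3, Rational(1, 2))))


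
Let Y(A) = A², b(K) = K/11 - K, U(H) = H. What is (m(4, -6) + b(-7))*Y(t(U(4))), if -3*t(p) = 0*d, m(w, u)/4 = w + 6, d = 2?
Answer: 0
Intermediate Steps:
m(w, u) = 24 + 4*w (m(w, u) = 4*(w + 6) = 4*(6 + w) = 24 + 4*w)
t(p) = 0 (t(p) = -0*2 = -⅓*0 = 0)
b(K) = -10*K/11 (b(K) = K*(1/11) - K = K/11 - K = -10*K/11)
(m(4, -6) + b(-7))*Y(t(U(4))) = ((24 + 4*4) - 10/11*(-7))*0² = ((24 + 16) + 70/11)*0 = (40 + 70/11)*0 = (510/11)*0 = 0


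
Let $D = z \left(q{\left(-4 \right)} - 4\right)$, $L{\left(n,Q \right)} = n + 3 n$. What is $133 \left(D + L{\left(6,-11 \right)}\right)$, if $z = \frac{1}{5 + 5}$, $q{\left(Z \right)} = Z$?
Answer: $\frac{15428}{5} \approx 3085.6$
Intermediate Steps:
$L{\left(n,Q \right)} = 4 n$
$z = \frac{1}{10} \approx 0.1$
$D = - \frac{4}{5}$ ($D = \frac{-4 - 4}{10} = \frac{1}{10} \left(-8\right) = - \frac{4}{5} \approx -0.8$)
$133 \left(D + L{\left(6,-11 \right)}\right) = 133 \left(- \frac{4}{5} + 4 \cdot 6\right) = 133 \left(- \frac{4}{5} + 24\right) = 133 \cdot \frac{116}{5} = \frac{15428}{5}$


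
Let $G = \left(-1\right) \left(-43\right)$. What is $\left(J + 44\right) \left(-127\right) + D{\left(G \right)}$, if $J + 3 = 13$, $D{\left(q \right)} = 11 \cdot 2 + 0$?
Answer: $-6836$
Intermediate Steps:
$G = 43$
$D{\left(q \right)} = 22$ ($D{\left(q \right)} = 22 + 0 = 22$)
$J = 10$ ($J = -3 + 13 = 10$)
$\left(J + 44\right) \left(-127\right) + D{\left(G \right)} = \left(10 + 44\right) \left(-127\right) + 22 = 54 \left(-127\right) + 22 = -6858 + 22 = -6836$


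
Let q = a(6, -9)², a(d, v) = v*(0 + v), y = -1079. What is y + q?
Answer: 5482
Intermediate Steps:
a(d, v) = v² (a(d, v) = v*v = v²)
q = 6561 (q = ((-9)²)² = 81² = 6561)
y + q = -1079 + 6561 = 5482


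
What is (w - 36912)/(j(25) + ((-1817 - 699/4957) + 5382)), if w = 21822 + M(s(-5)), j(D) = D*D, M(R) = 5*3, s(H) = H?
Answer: -74726775/20769131 ≈ -3.5980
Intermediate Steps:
M(R) = 15
j(D) = D²
w = 21837 (w = 21822 + 15 = 21837)
(w - 36912)/(j(25) + ((-1817 - 699/4957) + 5382)) = (21837 - 36912)/(25² + ((-1817 - 699/4957) + 5382)) = -15075/(625 + ((-1817 - 699*1/4957) + 5382)) = -15075/(625 + ((-1817 - 699/4957) + 5382)) = -15075/(625 + (-9007568/4957 + 5382)) = -15075/(625 + 17671006/4957) = -15075/20769131/4957 = -15075*4957/20769131 = -74726775/20769131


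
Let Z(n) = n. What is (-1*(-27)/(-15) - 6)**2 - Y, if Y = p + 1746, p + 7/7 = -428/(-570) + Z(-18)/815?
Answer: -391357544/232275 ≈ -1684.9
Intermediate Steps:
p = -12599/46455 (p = -1 + (-428/(-570) - 18/815) = -1 + (-428*(-1/570) - 18*1/815) = -1 + (214/285 - 18/815) = -1 + 33856/46455 = -12599/46455 ≈ -0.27121)
Y = 81097831/46455 (Y = -12599/46455 + 1746 = 81097831/46455 ≈ 1745.7)
(-1*(-27)/(-15) - 6)**2 - Y = (-1*(-27)/(-15) - 6)**2 - 1*81097831/46455 = (27*(-1/15) - 6)**2 - 81097831/46455 = (-9/5 - 6)**2 - 81097831/46455 = (-39/5)**2 - 81097831/46455 = 1521/25 - 81097831/46455 = -391357544/232275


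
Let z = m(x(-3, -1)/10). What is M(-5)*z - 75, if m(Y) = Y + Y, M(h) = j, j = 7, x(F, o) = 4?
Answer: -347/5 ≈ -69.400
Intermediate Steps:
M(h) = 7
m(Y) = 2*Y
z = ⅘ (z = 2*(4/10) = 2*(4*(⅒)) = 2*(⅖) = ⅘ ≈ 0.80000)
M(-5)*z - 75 = 7*(⅘) - 75 = 28/5 - 75 = -347/5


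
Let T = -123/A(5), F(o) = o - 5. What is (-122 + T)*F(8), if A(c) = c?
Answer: -2199/5 ≈ -439.80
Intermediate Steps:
F(o) = -5 + o
T = -123/5 ≈ -24.600
(-122 + T)*F(8) = (-122 - 123/5)*(-5 + 8) = -733/5*3 = -2199/5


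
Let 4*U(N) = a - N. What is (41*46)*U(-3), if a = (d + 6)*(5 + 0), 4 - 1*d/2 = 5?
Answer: 21689/2 ≈ 10845.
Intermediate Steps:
d = -2 (d = 8 - 2*5 = 8 - 10 = -2)
a = 20 (a = (-2 + 6)*(5 + 0) = 4*5 = 20)
U(N) = 5 - N/4 (U(N) = (20 - N)/4 = 5 - N/4)
(41*46)*U(-3) = (41*46)*(5 - ¼*(-3)) = 1886*(5 + ¾) = 1886*(23/4) = 21689/2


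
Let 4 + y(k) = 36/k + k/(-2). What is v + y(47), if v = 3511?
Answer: 327521/94 ≈ 3484.3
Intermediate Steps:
y(k) = -4 + 36/k - k/2 (y(k) = -4 + (36/k + k/(-2)) = -4 + (36/k + k*(-1/2)) = -4 + (36/k - k/2) = -4 + 36/k - k/2)
v + y(47) = 3511 + (-4 + 36/47 - 1/2*47) = 3511 + (-4 + 36*(1/47) - 47/2) = 3511 + (-4 + 36/47 - 47/2) = 3511 - 2513/94 = 327521/94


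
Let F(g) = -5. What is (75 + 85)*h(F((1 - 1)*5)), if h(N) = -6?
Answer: -960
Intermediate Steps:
(75 + 85)*h(F((1 - 1)*5)) = (75 + 85)*(-6) = 160*(-6) = -960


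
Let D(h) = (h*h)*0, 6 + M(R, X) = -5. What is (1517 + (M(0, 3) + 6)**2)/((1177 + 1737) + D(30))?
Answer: 771/1457 ≈ 0.52917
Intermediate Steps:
M(R, X) = -11 (M(R, X) = -6 - 5 = -11)
D(h) = 0 (D(h) = h**2*0 = 0)
(1517 + (M(0, 3) + 6)**2)/((1177 + 1737) + D(30)) = (1517 + (-11 + 6)**2)/((1177 + 1737) + 0) = (1517 + (-5)**2)/(2914 + 0) = (1517 + 25)/2914 = 1542*(1/2914) = 771/1457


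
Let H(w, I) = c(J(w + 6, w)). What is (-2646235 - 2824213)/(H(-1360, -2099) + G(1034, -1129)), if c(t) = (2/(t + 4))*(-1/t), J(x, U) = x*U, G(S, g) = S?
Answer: -9274894692184816640/1753099766549119 ≈ -5290.6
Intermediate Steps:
J(x, U) = U*x
c(t) = -2/(t*(4 + t)) (c(t) = (2/(4 + t))*(-1/t) = -2/(t*(4 + t)))
H(w, I) = -2/(w*(4 + w*(6 + w))*(6 + w)) (H(w, I) = -2/((w*(w + 6))*(4 + w*(w + 6))) = -2/((w*(6 + w))*(4 + w*(6 + w))) = -2*1/(w*(6 + w))/(4 + w*(6 + w)) = -2/(w*(4 + w*(6 + w))*(6 + w)))
(-2646235 - 2824213)/(H(-1360, -2099) + G(1034, -1129)) = (-2646235 - 2824213)/(-2/(-1360*(4 - 1360*(6 - 1360))*(6 - 1360)) + 1034) = -5470448/(-2*(-1/1360)/((4 - 1360*(-1354))*(-1354)) + 1034) = -5470448/(-2*(-1/1360)*(-1/1354)/(4 + 1841440) + 1034) = -5470448/(-2*(-1/1360)*(-1/1354)/1841444 + 1034) = -5470448/(-2*(-1/1360)*1/1841444*(-1/1354) + 1034) = -5470448/(-1/1695454319680 + 1034) = -5470448/1753099766549119/1695454319680 = -5470448*1695454319680/1753099766549119 = -9274894692184816640/1753099766549119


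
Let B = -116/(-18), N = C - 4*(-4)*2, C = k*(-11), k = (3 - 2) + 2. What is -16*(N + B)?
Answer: -784/9 ≈ -87.111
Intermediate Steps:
k = 3 (k = 1 + 2 = 3)
C = -33 (C = 3*(-11) = -33)
N = -1 (N = -33 - 4*(-4)*2 = -33 - (-16)*2 = -33 - 1*(-32) = -33 + 32 = -1)
B = 58/9 (B = -116*(-1/18) = 58/9 ≈ 6.4444)
-16*(N + B) = -16*(-1 + 58/9) = -16*49/9 = -784/9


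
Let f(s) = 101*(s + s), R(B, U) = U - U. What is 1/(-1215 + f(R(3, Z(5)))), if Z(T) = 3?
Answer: -1/1215 ≈ -0.00082305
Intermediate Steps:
R(B, U) = 0
f(s) = 202*s (f(s) = 101*(2*s) = 202*s)
1/(-1215 + f(R(3, Z(5)))) = 1/(-1215 + 202*0) = 1/(-1215 + 0) = 1/(-1215) = -1/1215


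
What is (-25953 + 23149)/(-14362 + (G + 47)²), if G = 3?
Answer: 1402/5931 ≈ 0.23639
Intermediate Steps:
(-25953 + 23149)/(-14362 + (G + 47)²) = (-25953 + 23149)/(-14362 + (3 + 47)²) = -2804/(-14362 + 50²) = -2804/(-14362 + 2500) = -2804/(-11862) = -2804*(-1/11862) = 1402/5931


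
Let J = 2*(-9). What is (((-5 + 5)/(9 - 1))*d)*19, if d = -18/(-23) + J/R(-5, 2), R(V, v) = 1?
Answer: 0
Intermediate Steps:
J = -18
d = -396/23 (d = -18/(-23) - 18/1 = -18*(-1/23) - 18*1 = 18/23 - 18 = -396/23 ≈ -17.217)
(((-5 + 5)/(9 - 1))*d)*19 = (((-5 + 5)/(9 - 1))*(-396/23))*19 = ((0/8)*(-396/23))*19 = ((0*(⅛))*(-396/23))*19 = (0*(-396/23))*19 = 0*19 = 0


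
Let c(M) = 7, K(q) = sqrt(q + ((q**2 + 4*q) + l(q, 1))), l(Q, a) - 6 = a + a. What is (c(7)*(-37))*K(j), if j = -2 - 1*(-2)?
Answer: -518*sqrt(2) ≈ -732.56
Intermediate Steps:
l(Q, a) = 6 + 2*a (l(Q, a) = 6 + (a + a) = 6 + 2*a)
j = 0 (j = -2 + 2 = 0)
K(q) = sqrt(8 + q**2 + 5*q) (K(q) = sqrt(q + ((q**2 + 4*q) + (6 + 2*1))) = sqrt(q + ((q**2 + 4*q) + (6 + 2))) = sqrt(q + ((q**2 + 4*q) + 8)) = sqrt(q + (8 + q**2 + 4*q)) = sqrt(8 + q**2 + 5*q))
(c(7)*(-37))*K(j) = (7*(-37))*sqrt(8 + 0**2 + 5*0) = -259*sqrt(8 + 0 + 0) = -518*sqrt(2)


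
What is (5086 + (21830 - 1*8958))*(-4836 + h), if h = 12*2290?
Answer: 406640952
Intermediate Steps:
h = 27480
(5086 + (21830 - 1*8958))*(-4836 + h) = (5086 + (21830 - 1*8958))*(-4836 + 27480) = (5086 + (21830 - 8958))*22644 = (5086 + 12872)*22644 = 17958*22644 = 406640952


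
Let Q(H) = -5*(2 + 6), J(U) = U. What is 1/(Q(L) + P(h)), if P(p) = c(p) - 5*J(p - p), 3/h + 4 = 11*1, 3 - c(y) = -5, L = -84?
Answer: -1/32 ≈ -0.031250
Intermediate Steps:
c(y) = 8 (c(y) = 3 - 1*(-5) = 3 + 5 = 8)
Q(H) = -40 (Q(H) = -5*8 = -40)
h = 3/7 (h = 3/(-4 + 11*1) = 3/(-4 + 11) = 3/7 ≈ 0.42857)
P(p) = 8 (P(p) = 8 - 5*(p - p) = 8 - 5*0 = 8 + 0 = 8)
1/(Q(L) + P(h)) = 1/(-40 + 8) = 1/(-32) = -1/32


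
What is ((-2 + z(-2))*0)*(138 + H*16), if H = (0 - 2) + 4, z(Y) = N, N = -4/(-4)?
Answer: 0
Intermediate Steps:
N = 1 (N = -4*(-1/4) = 1)
z(Y) = 1
H = 2 (H = -2 + 4 = 2)
((-2 + z(-2))*0)*(138 + H*16) = ((-2 + 1)*0)*(138 + 2*16) = (-1*0)*(138 + 32) = 0*170 = 0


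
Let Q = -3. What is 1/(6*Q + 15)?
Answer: -⅓ ≈ -0.33333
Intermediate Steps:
1/(6*Q + 15) = 1/(6*(-3) + 15) = 1/(-18 + 15) = 1/(-3) = -⅓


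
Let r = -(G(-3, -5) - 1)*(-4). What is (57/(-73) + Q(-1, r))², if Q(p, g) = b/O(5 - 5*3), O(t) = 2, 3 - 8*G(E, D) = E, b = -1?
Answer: 34969/21316 ≈ 1.6405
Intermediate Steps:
G(E, D) = 3/8 - E/8
r = -1 (r = -((3/8 - ⅛*(-3)) - 1)*(-4) = -((3/8 + 3/8) - 1)*(-4) = -(¾ - 1)*(-4) = -(-1)*(-4)/4 = -1*1 = -1)
Q(p, g) = -½ (Q(p, g) = -1/2 = -1*½ = -½)
(57/(-73) + Q(-1, r))² = (57/(-73) - ½)² = (57*(-1/73) - ½)² = (-57/73 - ½)² = (-187/146)² = 34969/21316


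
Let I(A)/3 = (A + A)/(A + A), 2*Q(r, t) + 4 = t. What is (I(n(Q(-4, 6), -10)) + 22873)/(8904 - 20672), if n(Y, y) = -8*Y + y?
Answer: -5719/2942 ≈ -1.9439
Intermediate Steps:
Q(r, t) = -2 + t/2
n(Y, y) = y - 8*Y
I(A) = 3 (I(A) = 3*((A + A)/(A + A)) = 3*((2*A)/((2*A))) = 3*((2*A)*(1/(2*A))) = 3*1 = 3)
(I(n(Q(-4, 6), -10)) + 22873)/(8904 - 20672) = (3 + 22873)/(8904 - 20672) = 22876/(-11768) = 22876*(-1/11768) = -5719/2942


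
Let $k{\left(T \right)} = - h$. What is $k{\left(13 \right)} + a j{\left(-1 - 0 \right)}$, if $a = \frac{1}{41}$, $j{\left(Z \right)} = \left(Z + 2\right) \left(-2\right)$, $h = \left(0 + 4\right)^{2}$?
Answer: $- \frac{658}{41} \approx -16.049$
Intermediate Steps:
$h = 16$ ($h = 4^{2} = 16$)
$j{\left(Z \right)} = -4 - 2 Z$ ($j{\left(Z \right)} = \left(2 + Z\right) \left(-2\right) = -4 - 2 Z$)
$a = \frac{1}{41} \approx 0.02439$
$k{\left(T \right)} = -16$ ($k{\left(T \right)} = \left(-1\right) 16 = -16$)
$k{\left(13 \right)} + a j{\left(-1 - 0 \right)} = -16 + \frac{-4 - 2 \left(-1 - 0\right)}{41} = -16 + \frac{-4 - 2 \left(-1 + 0\right)}{41} = -16 + \frac{-4 - -2}{41} = -16 + \frac{-4 + 2}{41} = -16 + \frac{1}{41} \left(-2\right) = -16 - \frac{2}{41} = - \frac{658}{41}$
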